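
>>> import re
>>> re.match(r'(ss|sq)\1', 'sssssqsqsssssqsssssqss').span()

(0, 4)

A backreference is literal: `\1` must see the identical characters the first group matched.
With `match`, the pattern is implicitly anchored at the beginning.
The match spans [0:4] → 'ssss'.
Captured: group 1 = 'ss'.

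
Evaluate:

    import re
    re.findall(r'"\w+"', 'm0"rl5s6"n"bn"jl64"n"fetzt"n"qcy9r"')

['"rl5s6"', '"bn"', '"n"', '"n"']

Scanning left to right: at [2:9] → '"rl5s6"'; at [10:14] → '"bn"'; at [18:21] → '"n"'; at [26:29] → '"n"'.
No capturing groups, so `findall` returns the 4 full match strings.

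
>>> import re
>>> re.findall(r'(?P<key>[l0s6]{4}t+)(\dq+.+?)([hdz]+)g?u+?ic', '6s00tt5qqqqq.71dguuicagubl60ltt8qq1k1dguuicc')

This matches exactly 4 of one of [l0s6], then one or more of a literal 't' (captured as 'key'); then a digit, then one or more of the literal 'q', then one or more of any character (lazy) (captured); then one or more of one of [hdz] (captured); then optionally a literal 'g', then one or more of a literal 'u' (lazy), then the literal 'ic'.
Because the quantifier is non-greedy, it stops expanding at the earliest point where the rest of the pattern can succeed.
Matches: at [0:21] match '6s00tt5qqqqq.71dguuic', groups = ('6s00tt', '5qqqqq.71', 'd'); at [25:43] match 'l60ltt8qq1k1dguuic', groups = ('l60ltt', '8qq1k1', 'd').
`findall` packs the 3 group values into a tuple for every match.

[('6s00tt', '5qqqqq.71', 'd'), ('l60ltt', '8qq1k1', 'd')]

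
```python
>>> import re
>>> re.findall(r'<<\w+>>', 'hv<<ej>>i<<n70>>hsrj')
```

['<<ej>>', '<<n70>>']

`findall` yields the raw match text (2 of them) because the pattern has no groups.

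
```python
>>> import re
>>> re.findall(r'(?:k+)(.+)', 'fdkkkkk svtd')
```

[' svtd']

This matches one or more of a literal 'k' (non-capturing group); then one or more of any character (captured).
Matches: at [2:12] match 'kkkkk svtd', group 1 = ' svtd'.
With a single group, `findall` returns only what that group captured — 1 item.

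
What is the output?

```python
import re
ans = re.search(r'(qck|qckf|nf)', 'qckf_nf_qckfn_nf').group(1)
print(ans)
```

qck

The match spans [0:3] → 'qck'.
Captured: group 1 = 'qck'.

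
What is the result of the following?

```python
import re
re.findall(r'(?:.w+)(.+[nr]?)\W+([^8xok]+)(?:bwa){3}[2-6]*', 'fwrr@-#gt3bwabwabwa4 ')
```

With 2 capturing groups, `findall` returns a 2-tuple per match.

[('rr@-', 'gt3')]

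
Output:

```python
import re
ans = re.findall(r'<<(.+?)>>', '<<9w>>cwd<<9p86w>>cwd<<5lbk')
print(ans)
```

['9w', '9p86w']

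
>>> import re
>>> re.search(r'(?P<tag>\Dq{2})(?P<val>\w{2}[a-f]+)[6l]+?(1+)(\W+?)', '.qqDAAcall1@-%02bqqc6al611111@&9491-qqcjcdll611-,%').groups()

('bqq', 'c6a', '11111', '@')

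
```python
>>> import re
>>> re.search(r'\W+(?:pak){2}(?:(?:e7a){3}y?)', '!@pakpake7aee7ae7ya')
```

None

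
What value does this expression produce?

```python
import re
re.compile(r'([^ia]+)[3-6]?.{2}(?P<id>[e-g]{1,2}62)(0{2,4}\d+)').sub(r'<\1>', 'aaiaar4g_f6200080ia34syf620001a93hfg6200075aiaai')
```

'aaiaa<r4>ia<34>a<93>aiaai'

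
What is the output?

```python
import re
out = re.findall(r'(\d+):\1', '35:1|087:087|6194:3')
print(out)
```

['087']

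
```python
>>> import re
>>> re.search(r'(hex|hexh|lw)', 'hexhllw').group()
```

Alternation isn't longest-match — the leftmost alternative that fits at this position is chosen.
`re.search` tries every starting position until one works.
The match spans [0:3] → 'hex'.
Captured: group 1 = 'hex'.

'hex'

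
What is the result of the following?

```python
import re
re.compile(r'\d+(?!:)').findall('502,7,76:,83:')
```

['502', '7', '7', '8']

Because the assertion is negative and zero-width, positions next to the forbidden text are skipped.
Scanning left to right: at [0:3] → '502'; at [4:5] → '7'; at [6:7] → '7'; at [10:11] → '8'.
Since nothing is captured, `findall` lists the 4 matched substrings directly.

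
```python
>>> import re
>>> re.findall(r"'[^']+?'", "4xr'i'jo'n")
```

["'i'"]

With no groups in the pattern, `findall` gives back each whole match — 1 here.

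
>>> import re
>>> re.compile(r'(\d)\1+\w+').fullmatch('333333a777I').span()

For `fullmatch`, every character of the input must be accounted for by the pattern.
The match spans [0:11] → '333333a777I'.

(0, 11)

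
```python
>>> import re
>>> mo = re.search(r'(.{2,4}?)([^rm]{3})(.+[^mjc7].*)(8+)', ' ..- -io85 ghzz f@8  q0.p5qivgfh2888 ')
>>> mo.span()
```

(0, 36)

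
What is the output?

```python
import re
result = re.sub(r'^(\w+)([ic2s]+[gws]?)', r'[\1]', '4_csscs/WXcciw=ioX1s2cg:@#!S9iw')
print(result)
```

[4_cssc]/WXcciw=ioX1s2cg:@#!S9iw

This matches anchored at the start of the string; then one or more of a word character (captured); then one or more of one of [ic2s], then optionally one of [gws] (captured).
Matches: at [0:7] → '4_csscs'.
The replacement refers to a captured group, so each match is rewritten using its own captured text.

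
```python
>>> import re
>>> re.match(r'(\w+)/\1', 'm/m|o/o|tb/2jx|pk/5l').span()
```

(0, 3)

`\1` has to match the exact text group 1 already captured.
`re.match` won't scan ahead — the pattern has to work from the very first character.
The match spans [0:3] → 'm/m'.
Captured: group 1 = 'm'.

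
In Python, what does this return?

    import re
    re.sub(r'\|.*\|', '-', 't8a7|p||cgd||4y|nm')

Every occurrence is swapped for '-'.

't8a7-nm'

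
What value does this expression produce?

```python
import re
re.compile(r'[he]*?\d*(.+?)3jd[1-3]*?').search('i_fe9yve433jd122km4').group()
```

Pattern: zero or more of one of [he] (lazy), then zero or more of a digit; then one or more of any character (lazy) (captured); then the literal '3jd', then zero or more of a character in [1-3] (lazy).
Unlike `match`, `search` isn't anchored — it looks for the pattern anywhere in the string.
The match spans [0:13] → 'i_fe9yve433jd'.
Captured: group 1 = 'i_fe9yve43'.

'i_fe9yve433jd'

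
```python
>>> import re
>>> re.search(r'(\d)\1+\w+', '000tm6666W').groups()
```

('0',)

The match spans [0:10] → '000tm6666W'.
Captured: group 1 = '0'.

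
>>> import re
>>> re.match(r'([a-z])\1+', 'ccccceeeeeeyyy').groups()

The backreference `\1` re-matches whatever the first group consumed, character for character.
`match` is anchored at position 0; if the pattern doesn't fit there, it returns None.
The match spans [0:5] → 'ccccc'.
Captured: group 1 = 'c'.

('c',)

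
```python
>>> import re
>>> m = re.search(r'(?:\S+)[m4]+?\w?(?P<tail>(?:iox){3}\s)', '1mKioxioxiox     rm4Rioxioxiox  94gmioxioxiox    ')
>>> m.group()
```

'1mKioxioxiox '

This matches one or more of a non-whitespace character (non-capturing group); then one or more of one of [m4] (lazy), then optionally a word character; then the literal 'iox' repeated 3 times, then whitespace (captured as 'tail').
The match spans [0:13] → '1mKioxioxiox '.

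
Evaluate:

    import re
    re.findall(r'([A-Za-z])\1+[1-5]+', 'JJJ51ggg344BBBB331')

['J', 'g', 'B']

After group 1 captures some text, `\1` only succeeds where that same text appears again.
`findall` collects group 1 from each match (3 total).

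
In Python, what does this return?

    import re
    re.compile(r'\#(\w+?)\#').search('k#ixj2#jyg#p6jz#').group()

'#ixj2#'

The match spans [1:7] → '#ixj2#'.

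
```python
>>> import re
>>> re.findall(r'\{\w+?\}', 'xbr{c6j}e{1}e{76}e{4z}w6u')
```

['{c6j}', '{1}', '{76}', '{4z}']

Walking the string: at [3:8] → '{c6j}'; at [9:12] → '{1}'; at [13:17] → '{76}'; at [18:22] → '{4z}'.
`findall` yields the raw match text (4 of them) because the pattern has no groups.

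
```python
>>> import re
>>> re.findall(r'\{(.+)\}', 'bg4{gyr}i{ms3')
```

With a single group, `findall` returns only what that group captured — 1 item.

['gyr']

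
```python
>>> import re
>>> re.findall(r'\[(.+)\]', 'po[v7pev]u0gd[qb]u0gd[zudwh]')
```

Matches: at [2:28] match '[v7pev]u0gd[qb]u0gd[zudwh]', group 1 = 'v7pev]u0gd[qb]u0gd[zudwh'.
Because there's exactly one group, `findall` drops the full match and keeps group 1 from the one hit.

['v7pev]u0gd[qb]u0gd[zudwh']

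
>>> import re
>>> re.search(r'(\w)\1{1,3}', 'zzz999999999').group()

A backreference is literal: `\1` must see the identical characters the first group matched.
`re.search` scans for the first position where the pattern succeeds.
The match spans [0:3] → 'zzz'.
Captured: group 1 = 'z'.

'zzz'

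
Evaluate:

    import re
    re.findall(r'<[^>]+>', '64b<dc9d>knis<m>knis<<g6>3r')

Walking the string: at [3:9] → '<dc9d>'; at [13:16] → '<m>'; at [20:25] → '<<g6>'.
`findall` yields the raw match text (3 of them) because the pattern has no groups.

['<dc9d>', '<m>', '<<g6>']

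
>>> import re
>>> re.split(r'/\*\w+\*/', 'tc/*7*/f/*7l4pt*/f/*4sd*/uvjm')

Matches to split on: at [2:7] → '/*7*/'; at [8:17] → '/*7l4pt*/'; at [18:25] → '/*4sd*/'.
Splitting on the pattern gives 4 pieces.

['tc', 'f', 'f', 'uvjm']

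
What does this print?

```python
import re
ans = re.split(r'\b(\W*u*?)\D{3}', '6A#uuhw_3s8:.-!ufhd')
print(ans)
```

['6A', '#', 'w_3s8', ':.-!', 'd']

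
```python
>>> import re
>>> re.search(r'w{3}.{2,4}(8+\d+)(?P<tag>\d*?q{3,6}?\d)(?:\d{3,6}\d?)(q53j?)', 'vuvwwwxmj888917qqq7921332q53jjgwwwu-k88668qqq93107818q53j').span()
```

(3, 29)

Pattern: exactly 3 of a literal 'w', then 2 to 4 of any character; then one or more of the literal '8', then one or more of a digit (captured); then zero or more of a digit (lazy), then 3 to 6 of a literal 'q' (lazy), then a digit (captured as 'tag'); then 3 to 6 of a digit, then optionally a digit (non-capturing group); then the literal 'q53', then optionally a literal 'j' (captured).
Unlike `match`, `search` isn't anchored — it looks for the pattern anywhere in the string.
The match spans [3:29] → 'wwwxmj888917qqq7921332q53j'.
Captured: group 1 = '88917', group 2 = 'qqq7', group 3 = 'q53j'.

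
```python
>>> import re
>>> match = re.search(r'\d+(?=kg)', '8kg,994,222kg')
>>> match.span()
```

Lookahead/lookbehind check context without consuming it, so the matched span excludes the asserted characters.
The match spans [0:1] → '8'.

(0, 1)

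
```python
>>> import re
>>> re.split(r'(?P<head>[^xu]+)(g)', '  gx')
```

['', '  ', 'g', 'x']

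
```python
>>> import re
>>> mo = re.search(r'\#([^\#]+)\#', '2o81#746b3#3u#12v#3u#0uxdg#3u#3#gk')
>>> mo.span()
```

(4, 11)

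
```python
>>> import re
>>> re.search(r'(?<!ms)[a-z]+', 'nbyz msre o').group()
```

`(?!…)`/`(?<!…)` only lets a position through if the neighbouring text does NOT match; no characters are consumed.
`re.search` scans for the first position where the pattern succeeds.
The match spans [0:4] → 'nbyz'.

'nbyz'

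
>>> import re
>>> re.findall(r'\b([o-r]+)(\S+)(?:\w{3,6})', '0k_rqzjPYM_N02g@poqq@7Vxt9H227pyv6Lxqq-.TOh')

Multiple groups make `findall` return tuples — one 2-tuple for the one match.

[('poqq', '@7Vxt9H227pyv6Lxqq-.')]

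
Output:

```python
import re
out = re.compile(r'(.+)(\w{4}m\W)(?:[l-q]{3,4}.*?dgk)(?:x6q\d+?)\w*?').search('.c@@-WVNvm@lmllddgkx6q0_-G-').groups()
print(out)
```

('.c@@-', 'WVNvm@')

The match spans [0:23] → '.c@@-WVNvm@lmllddgkx6q0'.
Captured: group 1 = '.c@@-', group 2 = 'WVNvm@'.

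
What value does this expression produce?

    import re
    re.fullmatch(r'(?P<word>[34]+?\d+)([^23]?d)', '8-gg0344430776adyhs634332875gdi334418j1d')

Pattern: one or more of one of [34] (lazy), then one or more of a digit (captured as 'word'); then optionally any character except [23], then a literal 'd' (captured).
`re.fullmatch` requires the pattern to consume the entire string.
Here the pattern can't cover the whole string, so the call returns None.

None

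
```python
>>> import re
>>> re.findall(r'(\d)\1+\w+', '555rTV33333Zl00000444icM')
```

The backreference `\1` re-matches whatever the first group consumed, character for character.
Walking the string: at [0:24] match '555rTV33333Zl00000444icM', group 1 = '5'.
One capturing group, so `findall` returns just the captured substring from the one match — 1 in all.

['5']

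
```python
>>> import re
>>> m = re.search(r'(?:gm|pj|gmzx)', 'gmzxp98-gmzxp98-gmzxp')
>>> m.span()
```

(0, 2)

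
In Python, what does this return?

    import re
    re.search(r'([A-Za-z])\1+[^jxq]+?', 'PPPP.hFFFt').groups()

('P',)

The match spans [0:5] → 'PPPP.'.
Captured: group 1 = 'P'.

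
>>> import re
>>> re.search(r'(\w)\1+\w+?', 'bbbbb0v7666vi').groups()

('b',)

The backreference `\1` re-matches whatever the first group consumed, character for character.
`re.search` scans for the first position where the pattern succeeds.
The match spans [0:6] → 'bbbbb0'.
Captured: group 1 = 'b'.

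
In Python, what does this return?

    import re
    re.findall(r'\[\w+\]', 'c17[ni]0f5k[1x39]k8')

['[ni]', '[1x39]']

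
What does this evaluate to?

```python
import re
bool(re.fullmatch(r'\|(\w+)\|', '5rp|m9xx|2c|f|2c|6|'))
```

False

`fullmatch` succeeds only if the pattern covers the string from start to end.
Here the pattern can't cover the whole string, so the call returns None, and `bool(None)` is False.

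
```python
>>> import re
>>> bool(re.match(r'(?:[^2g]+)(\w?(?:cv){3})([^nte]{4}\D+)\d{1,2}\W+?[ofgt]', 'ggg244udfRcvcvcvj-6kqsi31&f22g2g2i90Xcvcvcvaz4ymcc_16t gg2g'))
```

False

With `match`, the pattern is implicitly anchored at the beginning.
Here position 0 doesn't satisfy it, so the call returns None, and `bool(None)` is False.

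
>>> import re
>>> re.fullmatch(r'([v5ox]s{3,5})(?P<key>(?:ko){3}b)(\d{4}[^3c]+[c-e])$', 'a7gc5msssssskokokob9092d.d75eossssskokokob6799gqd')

None

`re.fullmatch` is like wrapping the pattern in `^…$` (in single-line mode).
Here the pattern can't cover the whole string, so the call returns None.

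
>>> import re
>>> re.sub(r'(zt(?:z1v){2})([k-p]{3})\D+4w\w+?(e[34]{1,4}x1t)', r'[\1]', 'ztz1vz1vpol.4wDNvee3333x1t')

'[ztz1vz1v]'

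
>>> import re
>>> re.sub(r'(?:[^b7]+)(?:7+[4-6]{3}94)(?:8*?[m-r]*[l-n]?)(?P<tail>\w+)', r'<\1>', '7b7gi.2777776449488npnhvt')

'7b7<88npnhvt>'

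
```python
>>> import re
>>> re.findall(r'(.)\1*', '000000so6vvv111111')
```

The backreference `\1` re-matches whatever the first group consumed, character for character.
Scanning left to right: at [0:6] match '000000', group 1 = '0'; at [6:7] match 's', group 1 = 's'; at [7:8] match 'o', group 1 = 'o'; at [8:9] match '6', group 1 = '6'; at [9:12] match 'vvv', group 1 = 'v'; ….
`findall` collects group 1 from each match (6 total).

['0', 's', 'o', '6', 'v', '1']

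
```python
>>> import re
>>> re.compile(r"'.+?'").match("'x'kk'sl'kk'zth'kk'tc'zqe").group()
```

`re.match` won't scan ahead — the pattern has to work from the very first character.
The match spans [0:3] → "'x'".

"'x'"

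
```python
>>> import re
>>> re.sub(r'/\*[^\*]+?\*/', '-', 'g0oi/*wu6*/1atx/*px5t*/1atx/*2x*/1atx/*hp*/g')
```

Matches: at [4:11] → '/*wu6*/'; at [15:23] → '/*px5t*/'; at [27:33] → '/*2x*/'; at [37:43] → '/*hp*/'.
`sub` substitutes '-' at each match site.

'g0oi-1atx-1atx-1atx-g'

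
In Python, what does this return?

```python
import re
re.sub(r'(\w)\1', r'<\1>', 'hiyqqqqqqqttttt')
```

'hiy<q><q><q>q<t><t>t'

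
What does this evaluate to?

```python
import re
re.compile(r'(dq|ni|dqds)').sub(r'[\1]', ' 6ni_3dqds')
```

' 6[ni]_3[dq]ds'

`|` is ordered: at each position the engine commits to the first alternative that works.
Matches: at [2:4] → 'ni'; at [6:8] → 'dq'.
Each match is replaced using the text its own group 1 captured.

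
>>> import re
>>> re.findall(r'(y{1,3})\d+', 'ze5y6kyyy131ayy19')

['y', 'yyy', 'yy']

The pattern matches 1 to 3 of a literal 'y' (captured); then one or more of a digit.
Because there's exactly one group, `findall` drops the full match and keeps group 1 from each hit.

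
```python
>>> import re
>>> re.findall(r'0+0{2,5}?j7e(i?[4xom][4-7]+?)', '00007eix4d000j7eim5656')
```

This matches one or more of a literal '0', then 2 to 5 of a literal '0' (lazy), then the literal 'j7e'; then optionally a literal 'i', then one of [4xom], then one or more of a character in [4-7] (lazy) (captured).
A non-greedy quantifier consumes as few characters as it can — just enough that the remainder of the pattern still matches from where it stops; whatever follows it matches normally.
Matches: at [10:19] match '000j7eim5', group 1 = 'im5'.
Because there's exactly one group, `findall` drops the full match and keeps group 1 from the one hit.

['im5']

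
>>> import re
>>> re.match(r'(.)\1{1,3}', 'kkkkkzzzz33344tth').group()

'kkkk'

With `match`, the pattern is implicitly anchored at the beginning.
The match spans [0:4] → 'kkkk'.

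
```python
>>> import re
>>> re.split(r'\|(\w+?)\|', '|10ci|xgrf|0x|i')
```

['', '10ci', 'xgrf', '0x', 'i']

Matches to split on: at [0:6] → '|10ci|'; at [10:14] → '|0x|'.
`re.split` interleaves the captured-group text with the surrounding fragments.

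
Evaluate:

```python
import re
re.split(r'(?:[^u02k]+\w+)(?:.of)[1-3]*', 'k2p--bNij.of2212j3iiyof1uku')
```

['k2', 'uku']

The string is cut at each match, leaving 2 pieces.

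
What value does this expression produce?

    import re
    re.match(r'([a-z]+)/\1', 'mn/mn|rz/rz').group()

`re.match` only tries the pattern at the start of the string.
The match spans [0:5] → 'mn/mn'.

'mn/mn'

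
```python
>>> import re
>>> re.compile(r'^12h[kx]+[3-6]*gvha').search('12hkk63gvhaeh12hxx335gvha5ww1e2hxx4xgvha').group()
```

'12hkk63gvha'

The pattern matches anchored at the start of the string; then the literal '12h', then one or more of one of [kx]; then zero or more of a character in [3-6], then the literal 'gv', then the literal 'ha'.
Unlike `match`, `search` isn't anchored — it looks for the pattern anywhere in the string.
The match spans [0:11] → '12hkk63gvha'.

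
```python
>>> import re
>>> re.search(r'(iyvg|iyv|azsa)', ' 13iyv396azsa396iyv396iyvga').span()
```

`re.search` tries every starting position until one works.
The match spans [3:6] → 'iyv'.
Captured: group 1 = 'iyv'.

(3, 6)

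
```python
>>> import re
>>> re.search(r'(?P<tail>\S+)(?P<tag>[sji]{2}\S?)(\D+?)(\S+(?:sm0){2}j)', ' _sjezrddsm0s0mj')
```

Pattern: one or more of a non-whitespace character (captured as 'tail'); then exactly 2 of one of [sji], then optionally a non-whitespace character (captured as 'tag'); then one or more of a non-digit (lazy) (captured); then one or more of a non-whitespace character, then the literal 'sm0' repeated 2 times, then a literal 'j' (captured).
`search` walks the string left to right and returns the first match it finds.
Here the pattern never matches, so the call returns None.

None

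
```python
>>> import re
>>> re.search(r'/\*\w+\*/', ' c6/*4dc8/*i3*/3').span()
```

(9, 15)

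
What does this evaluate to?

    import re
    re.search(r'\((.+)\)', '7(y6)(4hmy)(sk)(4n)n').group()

'(y6)(4hmy)(sk)(4n)'

`search` walks the string left to right and returns the first match it finds.
The match spans [1:19] → '(y6)(4hmy)(sk)(4n)'.
Captured: group 1 = 'y6)(4hmy)(sk)(4n'.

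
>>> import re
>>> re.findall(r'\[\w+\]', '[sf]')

Matches: at [0:4] → '[sf]'.
Since nothing is captured, `findall` lists the 1 matched substring directly.

['[sf]']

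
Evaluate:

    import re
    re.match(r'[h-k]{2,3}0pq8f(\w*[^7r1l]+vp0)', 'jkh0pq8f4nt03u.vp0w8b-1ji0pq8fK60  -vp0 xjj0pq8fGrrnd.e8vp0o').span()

(0, 18)

`re.match` won't scan ahead — the pattern has to work from the very first character.
The match spans [0:18] → 'jkh0pq8f4nt03u.vp0'.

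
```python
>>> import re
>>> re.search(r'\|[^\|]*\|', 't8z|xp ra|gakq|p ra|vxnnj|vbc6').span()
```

(3, 10)

The match spans [3:10] → '|xp ra|'.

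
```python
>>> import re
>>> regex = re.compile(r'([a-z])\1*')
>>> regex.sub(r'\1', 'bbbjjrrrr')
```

'bjr'

`\1` is not a pattern — it's the concrete string captured by group 1, re-applied verbatim.
Matches: at [0:3] → 'bbb'; at [3:5] → 'jj'; at [5:9] → 'rrrr'.
The replacement refers to a captured group, so each match is rewritten using its own captured text.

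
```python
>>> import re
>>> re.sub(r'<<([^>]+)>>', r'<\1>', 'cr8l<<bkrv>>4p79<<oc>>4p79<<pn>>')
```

Matches: at [4:12] → '<<bkrv>>'; at [16:22] → '<<oc>>'; at [26:32] → '<<pn>>'.
The replacement refers to a captured group, so each match is rewritten using its own captured text.

'cr8l<bkrv>4p79<oc>4p79<pn>'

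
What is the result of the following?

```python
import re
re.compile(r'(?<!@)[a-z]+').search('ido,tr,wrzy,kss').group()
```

'ido'

The negative lookahead/lookbehind blocks any match where the forbidden context is present.
`re.search` scans for the first position where the pattern succeeds.
The match spans [0:3] → 'ido'.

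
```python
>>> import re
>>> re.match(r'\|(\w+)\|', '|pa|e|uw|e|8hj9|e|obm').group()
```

`re.match` won't scan ahead — the pattern has to work from the very first character.
The match spans [0:4] → '|pa|'.
Captured: group 1 = 'pa'.

'|pa|'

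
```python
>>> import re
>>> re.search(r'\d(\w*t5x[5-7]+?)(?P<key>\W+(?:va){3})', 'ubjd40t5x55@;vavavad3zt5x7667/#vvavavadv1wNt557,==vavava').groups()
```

('0t5x55', '@;vavava')

The pattern matches a digit; then zero or more of a word character, then the literal 't5x', then one or more of a character in [5-7] (lazy) (captured); then one or more of a non-word character, then the literal 'va' repeated 3 times (captured as 'key').
Unlike `match`, `search` isn't anchored — it looks for the pattern anywhere in the string.
The match spans [4:19] → '40t5x55@;vavava'.
Captured: group 1 = '0t5x55', group 2 = '@;vavava'.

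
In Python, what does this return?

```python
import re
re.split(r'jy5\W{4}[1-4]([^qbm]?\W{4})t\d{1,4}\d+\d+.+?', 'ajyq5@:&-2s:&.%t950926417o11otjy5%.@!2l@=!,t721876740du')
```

The pattern matches the literal 'jy5', then exactly 4 of a non-word character, then a character in [1-4]; then optionally any character except [qbm], then exactly 4 of a non-word character (captured); then the literal 't', then 1 to 4 of a digit; then one or more of a digit, then one or more of a digit, then one or more of any character (lazy).
The `?` after the quantifier makes it lazy — it takes as little as possible before letting the rest of the pattern try.
Matches to split on: at [30:54] → 'jy5%.@!2l@=!,t721876740d'.
`re.split` interleaves the captured-group text with the surrounding fragments.

['ajyq5@:&-2s:&.%t950926417o11ot', 'l@=!,', 'u']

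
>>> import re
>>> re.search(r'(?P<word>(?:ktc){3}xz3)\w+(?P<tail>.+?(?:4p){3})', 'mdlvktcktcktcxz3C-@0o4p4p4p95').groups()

('ktcktcktcxz3', '-@0o4p4p4p')

The match spans [4:27] → 'ktcktcktcxz3C-@0o4p4p4p'.
Captured: group 1 = 'ktcktcktcxz3', group 2 = '-@0o4p4p4p'.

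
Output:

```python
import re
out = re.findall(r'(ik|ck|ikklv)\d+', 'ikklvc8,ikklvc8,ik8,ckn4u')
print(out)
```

['ik']

`findall` collects group 1 from the one match (1 total).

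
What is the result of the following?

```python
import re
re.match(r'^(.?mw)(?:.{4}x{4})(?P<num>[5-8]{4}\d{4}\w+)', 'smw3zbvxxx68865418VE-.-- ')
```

Pattern: anchored at the start of the string; then optionally any character, then the literal 'mw' (captured); then exactly 4 of any character, then exactly 4 of a literal 'x' (non-capturing group); then exactly 4 of a character in [5-8], then exactly 4 of a digit, then one or more of a word character (captured as 'num').
`match` is anchored at position 0; if the pattern doesn't fit there, it returns None.
Here the string doesn't start with a match, so the call returns None.

None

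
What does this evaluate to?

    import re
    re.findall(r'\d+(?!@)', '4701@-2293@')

The negative lookahead/lookbehind blocks any match where the forbidden context is present.
Matches: at [0:3] → '470'; at [6:9] → '229'.
With no groups in the pattern, `findall` gives back each whole match — 2 here.

['470', '229']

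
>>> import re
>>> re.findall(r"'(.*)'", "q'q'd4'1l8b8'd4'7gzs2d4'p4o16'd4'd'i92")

["q'd4'1l8b8'd4'7gzs2d4'p4o16'd4'd"]

Scanning left to right: at [1:35] match "'q'd4'1l8b8'd4'7gzs2d4'p4o16'd4'd'", group 1 = "q'd4'1l8b8'd4'7gzs2d4'p4o16'd4'd".
Because there's exactly one group, `findall` drops the full match and keeps group 1 from the one hit.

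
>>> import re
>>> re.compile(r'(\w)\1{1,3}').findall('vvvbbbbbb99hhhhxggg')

['v', 'b', 'b', '9', 'h', 'g']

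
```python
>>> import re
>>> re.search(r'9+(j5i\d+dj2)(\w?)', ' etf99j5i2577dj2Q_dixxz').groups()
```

The match spans [4:17] → '99j5i2577dj2Q'.
Captured: group 1 = 'j5i2577dj2', group 2 = 'Q'.

('j5i2577dj2', 'Q')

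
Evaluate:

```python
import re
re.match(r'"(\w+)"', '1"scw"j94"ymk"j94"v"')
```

`re.match` only tries the pattern at the start of the string.
Here position 0 doesn't satisfy it, so the call returns None.

None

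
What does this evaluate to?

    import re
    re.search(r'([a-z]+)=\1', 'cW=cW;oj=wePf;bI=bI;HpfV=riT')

None

The backreference `\1` re-matches whatever the first group consumed, character for character.
Unlike `match`, `search` isn't anchored — it looks for the pattern anywhere in the string.
Here the pattern never matches, so the call returns None.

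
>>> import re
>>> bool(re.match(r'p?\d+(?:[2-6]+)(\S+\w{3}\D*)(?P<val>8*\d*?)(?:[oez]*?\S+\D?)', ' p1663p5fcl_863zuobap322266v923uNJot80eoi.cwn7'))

False

The pattern matches optionally a literal 'p', then one or more of a digit; then one or more of a character in [2-6] (non-capturing group); then one or more of a non-whitespace character, then exactly 3 of a word character, then zero or more of a non-digit (captured); then zero or more of the literal '8', then zero or more of a digit (lazy) (captured as 'val'); then zero or more of one of [oez] (lazy), then one or more of a non-whitespace character, then optionally a non-digit (non-capturing group).
`re.match` only tries the pattern at the start of the string.
Here position 0 doesn't satisfy it, so the call returns None, and `bool(None)` is False.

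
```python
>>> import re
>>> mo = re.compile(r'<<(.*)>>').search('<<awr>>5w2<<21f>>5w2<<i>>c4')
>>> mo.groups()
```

('awr>>5w2<<21f>>5w2<<i',)

`re.search` tries every starting position until one works.
The match spans [0:25] → '<<awr>>5w2<<21f>>5w2<<i>>'.
Captured: group 1 = 'awr>>5w2<<21f>>5w2<<i'.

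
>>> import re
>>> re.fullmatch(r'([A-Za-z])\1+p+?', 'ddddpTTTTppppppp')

After group 1 captures some text, `\1` only succeeds where that same text appears again.
For `fullmatch`, every character of the input must be accounted for by the pattern.
Here the pattern can't cover the whole string, so the call returns None.

None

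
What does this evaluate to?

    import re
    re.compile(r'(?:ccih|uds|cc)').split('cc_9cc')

['', '_9', '']

Splitting on the pattern gives 3 pieces.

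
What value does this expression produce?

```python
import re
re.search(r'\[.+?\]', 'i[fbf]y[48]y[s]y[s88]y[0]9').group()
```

Lazy quantifiers expand one character at a time until the remainder of the pattern can match.
Unlike `match`, `search` isn't anchored — it looks for the pattern anywhere in the string.
The match spans [1:6] → '[fbf]'.

'[fbf]'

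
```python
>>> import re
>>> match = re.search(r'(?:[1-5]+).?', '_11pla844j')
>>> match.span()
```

(1, 4)

Pattern: one or more of a character in [1-5] (non-capturing group); then optionally any character.
The match spans [1:4] → '11p'.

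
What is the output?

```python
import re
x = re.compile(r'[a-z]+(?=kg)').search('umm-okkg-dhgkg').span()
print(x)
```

(4, 6)

The lookaround is zero-width — it requires the adjacent text to match without consuming it, so the asserted text isn't part of the match.
The match spans [4:6] → 'ok'.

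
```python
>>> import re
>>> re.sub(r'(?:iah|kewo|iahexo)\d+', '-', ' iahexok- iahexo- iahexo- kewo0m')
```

Every occurrence is swapped for '-'.

' iahexok- iahexo- iahexo- -m'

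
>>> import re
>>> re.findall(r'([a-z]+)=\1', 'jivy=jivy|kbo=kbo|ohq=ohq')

['jivy', 'kbo', 'ohq']

`\1` has to match the exact text group 1 already captured.
Scanning left to right: at [0:9] match 'jivy=jivy', group 1 = 'jivy'; at [10:17] match 'kbo=kbo', group 1 = 'kbo'; at [18:25] match 'ohq=ohq', group 1 = 'ohq'.
`findall` collects group 1 from each match (3 total).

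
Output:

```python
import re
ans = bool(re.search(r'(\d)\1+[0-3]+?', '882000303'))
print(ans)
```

The backreference `\1` re-matches whatever the first group consumed, character for character.
The match spans [0:3] → '882'.

True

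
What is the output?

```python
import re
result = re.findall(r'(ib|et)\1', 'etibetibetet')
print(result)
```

['et']

`\1` has to match the exact text group 1 already captured.
One capturing group, so `findall` returns just the captured substring from the one match — 1 in all.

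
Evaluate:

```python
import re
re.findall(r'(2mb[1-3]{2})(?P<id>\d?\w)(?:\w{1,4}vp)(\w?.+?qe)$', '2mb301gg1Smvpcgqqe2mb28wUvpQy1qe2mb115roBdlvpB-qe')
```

The pattern matches a literal '2', then the literal 'mb', then exactly 2 of a character in [1-3] (captured); then optionally a digit, then a word character (captured as 'id'); then 1 to 4 of a word character, then the literal 'vp' (non-capturing group); then optionally a word character, then one or more of any character (lazy), then the literal 'qe' (captured); then anchored at the end.
Scanning left to right: at [32:49] match '2mb115roBdlvpB-qe', groups = ('2mb11', '5r', 'B-qe').
Multiple groups make `findall` return tuples — one 3-tuple for the one match.

[('2mb11', '5r', 'B-qe')]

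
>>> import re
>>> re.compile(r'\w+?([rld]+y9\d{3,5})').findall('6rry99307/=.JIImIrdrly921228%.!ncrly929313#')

['rry99307', 'rdrly921228', 'rly929313']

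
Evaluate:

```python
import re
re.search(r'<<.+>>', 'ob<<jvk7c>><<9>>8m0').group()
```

'<<jvk7c>><<9>>'

`re.search` scans for the first position where the pattern succeeds.
The match spans [2:16] → '<<jvk7c>><<9>>'.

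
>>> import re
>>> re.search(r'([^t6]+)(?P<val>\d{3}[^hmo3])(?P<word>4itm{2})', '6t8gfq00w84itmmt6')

This matches one or more of any character except [t6] (captured); then exactly 3 of a digit, then any character except [hmo3] (captured as 'val'); then the literal '4it', then exactly 2 of the literal 'm' (captured as 'word').
Here no position works, so the call returns None.

None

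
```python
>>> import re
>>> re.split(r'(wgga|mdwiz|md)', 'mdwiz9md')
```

['', 'mdwiz', '9', 'md', '']

`|` is ordered: at each position the engine commits to the first alternative that works.
`re.split` interleaves the captured-group text with the surrounding fragments.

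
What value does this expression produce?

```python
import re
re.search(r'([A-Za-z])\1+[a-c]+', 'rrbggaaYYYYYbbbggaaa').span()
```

(0, 3)

A backreference is literal: `\1` must see the identical characters the first group matched.
The match spans [0:3] → 'rrb'.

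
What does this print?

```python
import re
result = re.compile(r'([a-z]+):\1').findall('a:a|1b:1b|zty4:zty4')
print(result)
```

['a']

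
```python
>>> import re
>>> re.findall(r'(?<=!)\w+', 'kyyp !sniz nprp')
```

['sniz']

Lookahead/lookbehind check context without consuming it, so the matched span excludes the asserted characters.
`findall` yields the raw match text (1 of them) because the pattern has no groups.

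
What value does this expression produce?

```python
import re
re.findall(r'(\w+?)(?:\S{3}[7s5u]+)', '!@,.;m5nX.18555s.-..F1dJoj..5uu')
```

Pattern: one or more of a word character (lazy) (captured); then exactly 3 of a non-whitespace character, then one or more of one of [7s5u] (non-capturing group).
Matches: at [5:16] match 'm5nX.18555s', group 1 = 'm5nX'; at [20:31] match 'F1dJoj..5uu', group 1 = 'F1dJo'.
Because there's exactly one group, `findall` drops the full match and keeps group 1 from each hit.

['m5nX', 'F1dJo']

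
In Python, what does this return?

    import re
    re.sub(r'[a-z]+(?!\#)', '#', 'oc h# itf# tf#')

A negative assertion filters positions out without eating any characters.
`sub` substitutes '#' at each match site.

'# h# #f# #f#'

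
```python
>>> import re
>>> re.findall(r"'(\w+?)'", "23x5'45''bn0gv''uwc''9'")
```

['45', 'bn0gv', 'uwc', '9']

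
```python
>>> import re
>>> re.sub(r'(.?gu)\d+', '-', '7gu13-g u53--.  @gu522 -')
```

The pattern matches optionally any character, then the literal 'gu' (captured); then one or more of a digit.
Matches: at [0:5] → '7gu13'; at [16:22] → '@gu522'.
`sub` substitutes '-' at each match site.

'--g u53--.  - -'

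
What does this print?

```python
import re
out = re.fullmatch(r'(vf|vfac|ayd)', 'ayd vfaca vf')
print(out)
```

None

`re.fullmatch` is like wrapping the pattern in `^…$` (in single-line mode).
Here the string isn't matched end-to-end, so the call returns None.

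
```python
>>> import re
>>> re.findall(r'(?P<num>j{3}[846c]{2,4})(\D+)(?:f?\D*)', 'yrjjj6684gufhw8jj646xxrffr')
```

[('jjj6684', 'gufhw')]

This matches exactly 3 of a literal 'j', then 2 to 4 of one of [846c] (captured as 'num'); then one or more of a non-digit (captured); then optionally a literal 'f', then zero or more of a non-digit (non-capturing group).
Walking the string: at [2:14] match 'jjj6684gufhw', groups = ('jjj6684', 'gufhw').
`findall` packs the 2 group values into a tuple for every match.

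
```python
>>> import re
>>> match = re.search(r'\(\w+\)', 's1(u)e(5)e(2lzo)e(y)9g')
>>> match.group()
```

'(u)'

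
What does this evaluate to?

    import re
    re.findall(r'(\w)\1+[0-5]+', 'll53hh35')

['l', 'h']

The backreference `\1` re-matches whatever the first group consumed, character for character.
`findall` collects group 1 from each match (2 total).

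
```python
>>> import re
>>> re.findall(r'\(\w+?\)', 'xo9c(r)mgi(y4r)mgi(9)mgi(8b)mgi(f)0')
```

['(r)', '(y4r)', '(9)', '(8b)', '(f)']

`findall` yields the raw match text (5 of them) because the pattern has no groups.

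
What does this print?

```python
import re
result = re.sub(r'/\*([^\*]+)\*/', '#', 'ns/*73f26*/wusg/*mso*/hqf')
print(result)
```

ns#wusg#hqf

Matches: at [2:11] → '/*73f26*/'; at [15:22] → '/*mso*/'.
Every occurrence is swapped for '#'.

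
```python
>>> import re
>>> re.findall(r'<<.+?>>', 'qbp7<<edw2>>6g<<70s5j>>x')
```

The `?` after the quantifier makes it lazy — it takes as little as possible before letting the rest of the pattern try.
Since nothing is captured, `findall` lists the 2 matched substrings directly.

['<<edw2>>', '<<70s5j>>']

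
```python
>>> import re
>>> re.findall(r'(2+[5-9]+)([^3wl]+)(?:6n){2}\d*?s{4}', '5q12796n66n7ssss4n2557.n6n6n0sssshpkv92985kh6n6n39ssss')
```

[('2796', 'n66n7ssss4n2557.n6n6n0sssshpkv92985kh')]

The pattern matches one or more of a literal '2', then one or more of a character in [5-9] (captured); then one or more of any character except [3wl] (captured); then the literal '6n' repeated 2 times, then zero or more of a digit (lazy), then exactly 4 of a literal 's'.
Scanning left to right: at [3:54] match '2796n66n7ssss4n2557.n6n6n0sssshpkv92985kh6n6n39ssss', groups = ('2796', 'n66n7ssss4n2557.n6n6n0sssshpkv92985kh').
2 groups means the one result is a tuple of 2 captured strings — 1 here.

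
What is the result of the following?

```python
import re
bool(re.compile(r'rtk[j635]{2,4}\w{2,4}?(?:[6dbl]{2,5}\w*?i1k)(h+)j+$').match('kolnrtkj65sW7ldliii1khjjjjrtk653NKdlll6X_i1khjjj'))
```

False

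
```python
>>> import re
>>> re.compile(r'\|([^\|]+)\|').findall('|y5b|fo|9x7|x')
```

['y5b', '9x7']

Because there's exactly one group, `findall` drops the full match and keeps group 1 from each hit.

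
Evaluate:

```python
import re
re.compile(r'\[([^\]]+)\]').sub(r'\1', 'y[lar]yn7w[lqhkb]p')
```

'ylaryn7wlqhkbp'

Matches: at [1:6] → '[lar]'; at [10:17] → '[lqhkb]'.
Each match is replaced using the text its own group 1 captured.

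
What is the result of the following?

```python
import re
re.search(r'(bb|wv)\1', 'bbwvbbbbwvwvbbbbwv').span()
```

(4, 8)

`\1` has to match the exact text group 1 already captured.
The match spans [4:8] → 'bbbb'.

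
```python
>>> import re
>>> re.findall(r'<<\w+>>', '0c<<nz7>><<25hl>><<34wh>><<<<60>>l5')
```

Scanning left to right: at [2:9] → '<<nz7>>'; at [9:17] → '<<25hl>>'; at [17:25] → '<<34wh>>'; at [27:33] → '<<60>>'.
With no groups in the pattern, `findall` gives back each whole match — 4 here.

['<<nz7>>', '<<25hl>>', '<<34wh>>', '<<60>>']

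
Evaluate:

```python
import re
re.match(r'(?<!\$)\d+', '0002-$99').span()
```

(0, 4)

`re.match` won't scan ahead — the pattern has to work from the very first character.
The match spans [0:4] → '0002'.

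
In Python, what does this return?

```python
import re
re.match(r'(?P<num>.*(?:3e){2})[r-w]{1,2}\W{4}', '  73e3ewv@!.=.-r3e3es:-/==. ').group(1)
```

'  73e3ewv@!.=.-r3e3e'

This matches zero or more of any character, then the literal '3e' repeated 2 times (captured as 'num'); then 1 to 2 of a character in [r-w], then exactly 4 of a non-word character.
With `match`, the pattern is implicitly anchored at the beginning.
The match spans [0:25] → '  73e3ewv@!.=.-r3e3es:-/='.
Captured: group 1 = '  73e3ewv@!.=.-r3e3e'.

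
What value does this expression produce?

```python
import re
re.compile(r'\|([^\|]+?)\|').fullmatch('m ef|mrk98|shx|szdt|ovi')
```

`fullmatch` succeeds only if the pattern covers the string from start to end.
Here there's no way to consume every character, so the call returns None.

None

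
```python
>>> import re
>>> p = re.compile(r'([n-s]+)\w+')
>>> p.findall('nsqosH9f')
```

['nsqos']

The pattern matches one or more of a character in [n-s] (captured); then one or more of a word character.
Walking the string: at [0:8] match 'nsqosH9f', group 1 = 'nsqos'.
Because there's exactly one group, `findall` drops the full match and keeps group 1 from the one hit.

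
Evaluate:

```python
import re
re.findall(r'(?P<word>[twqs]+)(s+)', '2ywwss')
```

[('wws', 's')]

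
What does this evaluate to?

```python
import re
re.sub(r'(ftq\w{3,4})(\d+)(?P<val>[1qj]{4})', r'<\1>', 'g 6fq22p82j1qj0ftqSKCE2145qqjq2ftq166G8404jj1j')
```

This matches the literal 'ftq', then 3 to 4 of a word character (captured); then one or more of a digit (captured); then exactly 4 of one of [1qj] (captured as 'val').
Matches: at [15:30] → 'ftqSKCE2145qqjq'; at [31:46] → 'ftq166G8404jj1j'.
`\1` in the replacement pulls in group 1's text for each match.

'g 6fq22p82j1qj0<ftqSKCE>2<ftq166G>'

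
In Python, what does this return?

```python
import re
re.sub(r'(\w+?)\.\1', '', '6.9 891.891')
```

'6.9 '

A backreference is literal: `\1` must see the identical characters the first group matched.
Matches: at [4:11] → '891.891'.
Each match is replaced by ''.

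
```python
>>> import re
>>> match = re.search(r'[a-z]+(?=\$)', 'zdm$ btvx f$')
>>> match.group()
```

The lookaround is zero-width — it requires the adjacent text to match without consuming it, so the asserted text isn't part of the match.
Unlike `match`, `search` isn't anchored — it looks for the pattern anywhere in the string.
The match spans [0:3] → 'zdm'.

'zdm'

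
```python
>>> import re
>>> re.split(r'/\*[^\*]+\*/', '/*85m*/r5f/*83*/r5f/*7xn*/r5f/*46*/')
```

['', 'r5f', 'r5f', 'r5f', '']

Matches to split on: at [0:7] → '/*85m*/'; at [10:16] → '/*83*/'; at [19:26] → '/*7xn*/'; at [29:35] → '/*46*/'.
Each match becomes a cut point; 5 segments remain.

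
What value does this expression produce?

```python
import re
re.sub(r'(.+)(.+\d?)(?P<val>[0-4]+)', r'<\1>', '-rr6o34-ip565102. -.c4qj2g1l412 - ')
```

'<-rr6o34-ip565102. -.c4qj2g1l4> - '

The pattern matches one or more of any character (captured); then one or more of any character, then optionally a digit (captured); then one or more of a character in [0-4] (captured as 'val').
Each match is replaced using the text its own group 1 captured.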